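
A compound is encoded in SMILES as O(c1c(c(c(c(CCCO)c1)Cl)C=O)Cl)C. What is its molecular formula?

Heavy atoms from the SMILES: 11 C, 2 Cl, 3 O.
Implicit hydrogens by atom environment:
  5 × C (aromatic): no H
  3 × C: 2 H each → 6
  2 × Cl: no H
  2 × O: no H
  1 × C: 3 H
  1 × C (aromatic): 1 H
  1 × C: 1 H
  1 × O: 1 H
  Total hydrogens = 12.
Molecular formula: C11H12Cl2O3

C11H12Cl2O3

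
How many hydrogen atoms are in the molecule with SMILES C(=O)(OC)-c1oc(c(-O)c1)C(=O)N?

7

Hydrogens are implicit in SMILES; fill each atom to its normal valence:
  3 × C (aromatic): no H
  3 × O: no H
  2 × C: no H
  1 × C: 3 H
  1 × C (aromatic): 1 H
  1 × N: 2 H
  1 × O: 1 H
  1 × O (aromatic): no H
  Total hydrogens = 7.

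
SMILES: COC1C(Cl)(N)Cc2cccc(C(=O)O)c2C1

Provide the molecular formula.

C12H14ClNO3

Heavy atoms from the SMILES: 12 C, 1 Cl, 1 N, 3 O.
Implicit hydrogens by atom environment:
  3 × C (aromatic): 1 H each → 3
  3 × C (aromatic): no H
  2 × C: 2 H each → 4
  2 × C: no H
  2 × O: no H
  1 × C: 3 H
  1 × C: 1 H
  1 × Cl: no H
  1 × N: 2 H
  1 × O: 1 H
  Total hydrogens = 14.
Molecular formula: C12H14ClNO3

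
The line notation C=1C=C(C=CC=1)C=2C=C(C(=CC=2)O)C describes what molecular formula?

C13H12O

Heavy atoms from the SMILES: 13 C, 1 O.
Implicit hydrogens by atom environment:
  8 × C (aromatic): 1 H each → 8
  4 × C (aromatic): no H
  1 × C: 3 H
  1 × O: 1 H
  Total hydrogens = 12.
Molecular formula: C13H12O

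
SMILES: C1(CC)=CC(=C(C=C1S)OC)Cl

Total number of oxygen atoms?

1

The symbol for oxygen appears 1 time in the SMILES.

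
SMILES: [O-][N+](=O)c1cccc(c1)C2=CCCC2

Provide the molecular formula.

C11H11NO2

Heavy atoms from the SMILES: 11 C, 1 N, 2 O.
Implicit hydrogens by atom environment:
  4 × C (aromatic): 1 H each → 4
  3 × C: 2 H each → 6
  2 × C (aromatic): no H
  1 × C: 1 H
  1 × C: no H
  1 × N (charge +1): no H
  1 × O: no H
  1 × O (charge -1): no H
  Total hydrogens = 11.
Molecular formula: C11H11NO2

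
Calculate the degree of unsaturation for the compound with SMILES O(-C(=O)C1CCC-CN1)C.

2

Molecular formula from the SMILES: C7H13NO2.
DoU = (2C + 2 + N − H − X)/2 = (2·7 + 2 + 1 − 13 − 0)/2 = 4/2 = 2.
(Structurally: 1 ring(s) + 1 π bond(s) = 2.)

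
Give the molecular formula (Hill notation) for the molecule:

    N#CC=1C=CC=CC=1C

Heavy atoms from the SMILES: 8 C, 1 N.
Implicit hydrogens by atom environment:
  4 × C (aromatic): 1 H each → 4
  2 × C (aromatic): no H
  1 × C: 3 H
  1 × C: no H
  1 × N: no H
  Total hydrogens = 7.
Molecular formula: C8H7N

C8H7N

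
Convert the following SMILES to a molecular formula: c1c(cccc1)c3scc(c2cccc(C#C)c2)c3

C18H12S

Heavy atoms from the SMILES: 18 C, 1 S.
Implicit hydrogens by atom environment:
  11 × C (aromatic): 1 H each → 11
  5 × C (aromatic): no H
  1 × C: 1 H
  1 × C: no H
  1 × S (aromatic): no H
  Total hydrogens = 12.
Molecular formula: C18H12S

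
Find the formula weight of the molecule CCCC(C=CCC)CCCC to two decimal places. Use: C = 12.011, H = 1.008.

Molecular formula: C12H24.
M = 12×12.011 + 24×1.008 = 168.32 g/mol.

168.32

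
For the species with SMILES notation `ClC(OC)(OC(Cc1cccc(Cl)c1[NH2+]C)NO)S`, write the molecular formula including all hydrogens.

C11H17Cl2N2O3S+

Heavy atoms from the SMILES: 11 C, 2 Cl, 2 N, 3 O, 1 S.
Implicit hydrogens by atom environment:
  3 × C (aromatic): 1 H each → 3
  3 × C (aromatic): no H
  2 × C: 3 H each → 6
  2 × Cl: no H
  2 × O: no H
  1 × C: 2 H
  1 × C: 1 H
  1 × C: no H
  1 × N (charge +1): 2 H
  1 × N: 1 H
  1 × O: 1 H
  1 × S: 1 H
  Total hydrogens = 17.
Net charge +1.
Molecular formula: C11H17Cl2N2O3S+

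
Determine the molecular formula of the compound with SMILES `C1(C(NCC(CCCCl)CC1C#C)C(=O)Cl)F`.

C12H16Cl2FNO

Heavy atoms from the SMILES: 12 C, 2 Cl, 1 F, 1 N, 1 O.
Implicit hydrogens by atom environment:
  5 × C: 2 H each → 10
  5 × C: 1 H each → 5
  2 × C: no H
  2 × Cl: no H
  1 × F: no H
  1 × N: 1 H
  1 × O: no H
  Total hydrogens = 16.
Molecular formula: C12H16Cl2FNO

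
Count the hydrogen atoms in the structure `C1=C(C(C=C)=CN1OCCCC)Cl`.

14

Hydrogens are implicit in SMILES; fill each atom to its normal valence:
  4 × C: 2 H each → 8
  2 × C (aromatic): 1 H each → 2
  2 × C (aromatic): no H
  1 × C: 3 H
  1 × C: 1 H
  1 × Cl: no H
  1 × N (aromatic): no H
  1 × O: no H
  Total hydrogens = 14.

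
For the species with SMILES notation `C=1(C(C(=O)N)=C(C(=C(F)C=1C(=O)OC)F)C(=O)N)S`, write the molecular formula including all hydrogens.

Heavy atoms from the SMILES: 10 C, 2 F, 2 N, 4 O, 1 S.
Implicit hydrogens by atom environment:
  6 × C (aromatic): no H
  4 × O: no H
  3 × C: no H
  2 × F: no H
  2 × N: 2 H each → 4
  1 × C: 3 H
  1 × S: 1 H
  Total hydrogens = 8.
Molecular formula: C10H8F2N2O4S

C10H8F2N2O4S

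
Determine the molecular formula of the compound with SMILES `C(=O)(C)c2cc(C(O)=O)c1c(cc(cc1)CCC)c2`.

Heavy atoms from the SMILES: 16 C, 3 O.
Implicit hydrogens by atom environment:
  5 × C (aromatic): 1 H each → 5
  5 × C (aromatic): no H
  2 × C: 3 H each → 6
  2 × C: 2 H each → 4
  2 × C: no H
  2 × O: no H
  1 × O: 1 H
  Total hydrogens = 16.
Molecular formula: C16H16O3

C16H16O3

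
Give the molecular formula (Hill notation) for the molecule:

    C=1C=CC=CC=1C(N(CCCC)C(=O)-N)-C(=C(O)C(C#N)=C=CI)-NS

Heavy atoms from the SMILES: 18 C, 1 I, 4 N, 2 O, 1 S.
Implicit hydrogens by atom environment:
  6 × C: no H
  5 × C (aromatic): 1 H each → 5
  3 × C: 2 H each → 6
  2 × C: 1 H each → 2
  2 × N: no H
  1 × C: 3 H
  1 × C (aromatic): no H
  1 × I: no H
  1 × N: 2 H
  1 × N: 1 H
  1 × O: 1 H
  1 × O: no H
  1 × S: 1 H
  Total hydrogens = 21.
Molecular formula: C18H21IN4O2S

C18H21IN4O2S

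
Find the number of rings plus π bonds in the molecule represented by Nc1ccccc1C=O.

5

Molecular formula from the SMILES: C7H7NO.
DoU = (2C + 2 + N − H − X)/2 = (2·7 + 2 + 1 − 7 − 0)/2 = 10/2 = 5.
(Structurally: 1 ring(s) + 4 π bond(s) = 5.)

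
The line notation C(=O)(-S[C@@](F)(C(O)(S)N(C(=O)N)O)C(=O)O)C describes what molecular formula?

Heavy atoms from the SMILES: 6 C, 1 F, 2 N, 6 O, 2 S.
Implicit hydrogens by atom environment:
  5 × C: no H
  3 × O: 1 H each → 3
  3 × O: no H
  1 × C: 3 H
  1 × F: no H
  1 × N: 2 H
  1 × N: no H
  1 × S: 1 H
  1 × S: no H
  Total hydrogens = 9.
Molecular formula: C6H9FN2O6S2

C6H9FN2O6S2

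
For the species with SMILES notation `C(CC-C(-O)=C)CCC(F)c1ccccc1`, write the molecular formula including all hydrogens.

Heavy atoms from the SMILES: 14 C, 1 F, 1 O.
Implicit hydrogens by atom environment:
  6 × C: 2 H each → 12
  5 × C (aromatic): 1 H each → 5
  1 × C: 1 H
  1 × C: no H
  1 × C (aromatic): no H
  1 × F: no H
  1 × O: 1 H
  Total hydrogens = 19.
Molecular formula: C14H19FO

C14H19FO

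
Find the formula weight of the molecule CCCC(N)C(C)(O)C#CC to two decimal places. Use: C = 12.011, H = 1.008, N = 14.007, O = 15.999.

Molecular formula: C9H17NO.
M = 9×12.011 + 17×1.008 + 1×14.007 + 1×15.999 = 155.24 g/mol.

155.24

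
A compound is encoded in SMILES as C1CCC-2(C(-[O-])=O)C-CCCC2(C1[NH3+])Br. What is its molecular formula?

C11H18BrNO2

Heavy atoms from the SMILES: 1 Br, 11 C, 1 N, 2 O.
Implicit hydrogens by atom environment:
  7 × C: 2 H each → 14
  3 × C: no H
  1 × Br: no H
  1 × C: 1 H
  1 × N (charge +1): 3 H
  1 × O: no H
  1 × O (charge -1): no H
  Total hydrogens = 18.
Molecular formula: C11H18BrNO2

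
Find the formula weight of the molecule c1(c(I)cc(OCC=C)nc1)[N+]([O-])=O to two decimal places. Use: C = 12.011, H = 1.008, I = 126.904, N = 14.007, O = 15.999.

Molecular formula: C8H7IN2O3.
M = 8×12.011 + 7×1.008 + 1×126.904 + 2×14.007 + 3×15.999 = 306.06 g/mol.

306.06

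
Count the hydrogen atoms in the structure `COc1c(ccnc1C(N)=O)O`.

Hydrogens are implicit in SMILES; fill each atom to its normal valence:
  3 × C (aromatic): no H
  2 × C (aromatic): 1 H each → 2
  2 × O: no H
  1 × C: 3 H
  1 × C: no H
  1 × N: 2 H
  1 × N (aromatic): no H
  1 × O: 1 H
  Total hydrogens = 8.

8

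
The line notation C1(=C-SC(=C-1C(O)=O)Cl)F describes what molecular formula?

C5H2ClFO2S

Heavy atoms from the SMILES: 5 C, 1 Cl, 1 F, 2 O, 1 S.
Implicit hydrogens by atom environment:
  3 × C (aromatic): no H
  1 × C (aromatic): 1 H
  1 × C: no H
  1 × Cl: no H
  1 × F: no H
  1 × O: 1 H
  1 × O: no H
  1 × S (aromatic): no H
  Total hydrogens = 2.
Molecular formula: C5H2ClFO2S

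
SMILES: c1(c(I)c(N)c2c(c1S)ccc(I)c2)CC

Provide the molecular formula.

Heavy atoms from the SMILES: 12 C, 2 I, 1 N, 1 S.
Implicit hydrogens by atom environment:
  7 × C (aromatic): no H
  3 × C (aromatic): 1 H each → 3
  2 × I: no H
  1 × C: 3 H
  1 × C: 2 H
  1 × N: 2 H
  1 × S: 1 H
  Total hydrogens = 11.
Molecular formula: C12H11I2NS

C12H11I2NS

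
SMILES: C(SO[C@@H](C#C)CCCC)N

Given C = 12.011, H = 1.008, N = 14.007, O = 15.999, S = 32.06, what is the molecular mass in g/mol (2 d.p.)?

173.27

Molecular formula: C8H15NOS.
M = 8×12.011 + 15×1.008 + 1×14.007 + 1×15.999 + 1×32.06 = 173.27 g/mol.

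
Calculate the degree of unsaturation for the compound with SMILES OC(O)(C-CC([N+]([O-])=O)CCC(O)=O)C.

2

Molecular formula from the SMILES: C8H15NO6.
DoU = (2C + 2 + N − H − X)/2 = (2·8 + 2 + 1 − 15 − 0)/2 = 4/2 = 2.
(Structurally: 0 ring(s) + 2 π bond(s) = 2.)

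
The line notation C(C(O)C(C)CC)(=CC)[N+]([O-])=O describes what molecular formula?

C8H15NO3

Heavy atoms from the SMILES: 8 C, 1 N, 3 O.
Implicit hydrogens by atom environment:
  3 × C: 3 H each → 9
  3 × C: 1 H each → 3
  1 × C: 2 H
  1 × C: no H
  1 × N (charge +1): no H
  1 × O: 1 H
  1 × O: no H
  1 × O (charge -1): no H
  Total hydrogens = 15.
Molecular formula: C8H15NO3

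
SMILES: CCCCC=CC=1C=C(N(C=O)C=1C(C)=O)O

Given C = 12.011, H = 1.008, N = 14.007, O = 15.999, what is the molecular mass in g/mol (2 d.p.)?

235.28

Molecular formula: C13H17NO3.
M = 13×12.011 + 17×1.008 + 1×14.007 + 3×15.999 = 235.28 g/mol.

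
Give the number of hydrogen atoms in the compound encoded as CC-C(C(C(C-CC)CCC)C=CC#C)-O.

26

Hydrogens are implicit in SMILES; fill each atom to its normal valence:
  6 × C: 1 H each → 6
  5 × C: 2 H each → 10
  3 × C: 3 H each → 9
  1 × C: no H
  1 × O: 1 H
  Total hydrogens = 26.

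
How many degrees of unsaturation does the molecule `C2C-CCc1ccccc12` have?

Molecular formula from the SMILES: C10H12.
DoU = (2C + 2 + N − H − X)/2 = (2·10 + 2 + 0 − 12 − 0)/2 = 10/2 = 5.
(Structurally: 2 ring(s) + 3 π bond(s) = 5.)

5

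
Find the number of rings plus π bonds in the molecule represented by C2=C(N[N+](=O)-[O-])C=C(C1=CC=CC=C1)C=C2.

9

Molecular formula from the SMILES: C12H10N2O2.
DoU = (2C + 2 + N − H − X)/2 = (2·12 + 2 + 2 − 10 − 0)/2 = 18/2 = 9.
(Structurally: 2 ring(s) + 7 π bond(s) = 9.)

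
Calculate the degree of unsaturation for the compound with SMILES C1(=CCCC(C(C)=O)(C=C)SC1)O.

4

Molecular formula from the SMILES: C10H14O2S.
DoU = (2C + 2 + N − H − X)/2 = (2·10 + 2 + 0 − 14 − 0)/2 = 8/2 = 4.
(Structurally: 1 ring(s) + 3 π bond(s) = 4.)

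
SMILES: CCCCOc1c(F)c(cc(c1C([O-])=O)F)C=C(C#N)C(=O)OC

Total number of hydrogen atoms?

Hydrogens are implicit in SMILES; fill each atom to its normal valence:
  5 × C (aromatic): no H
  4 × C: no H
  4 × O: no H
  3 × C: 2 H each → 6
  2 × C: 3 H each → 6
  2 × F: no H
  1 × C (aromatic): 1 H
  1 × C: 1 H
  1 × N: no H
  1 × O (charge -1): no H
  Total hydrogens = 14.

14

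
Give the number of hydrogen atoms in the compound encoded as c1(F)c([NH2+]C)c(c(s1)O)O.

Hydrogens are implicit in SMILES; fill each atom to its normal valence:
  4 × C (aromatic): no H
  2 × O: 1 H each → 2
  1 × C: 3 H
  1 × F: no H
  1 × N (charge +1): 2 H
  1 × S (aromatic): no H
  Total hydrogens = 7.

7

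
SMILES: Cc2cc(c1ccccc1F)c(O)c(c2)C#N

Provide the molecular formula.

Heavy atoms from the SMILES: 14 C, 1 F, 1 N, 1 O.
Implicit hydrogens by atom environment:
  6 × C (aromatic): 1 H each → 6
  6 × C (aromatic): no H
  1 × C: 3 H
  1 × C: no H
  1 × F: no H
  1 × N: no H
  1 × O: 1 H
  Total hydrogens = 10.
Molecular formula: C14H10FNO

C14H10FNO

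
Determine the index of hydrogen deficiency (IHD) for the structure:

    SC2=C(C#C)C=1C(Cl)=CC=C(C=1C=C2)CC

9

Molecular formula from the SMILES: C14H11ClS.
DoU = (2C + 2 + N − H − X)/2 = (2·14 + 2 + 0 − 11 − 1)/2 = 18/2 = 9.
(Structurally: 2 ring(s) + 7 π bond(s) = 9.)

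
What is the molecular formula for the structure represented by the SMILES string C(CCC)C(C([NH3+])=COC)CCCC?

C12H26NO+

Heavy atoms from the SMILES: 12 C, 1 N, 1 O.
Implicit hydrogens by atom environment:
  6 × C: 2 H each → 12
  3 × C: 3 H each → 9
  2 × C: 1 H each → 2
  1 × C: no H
  1 × N (charge +1): 3 H
  1 × O: no H
  Total hydrogens = 26.
Net charge +1.
Molecular formula: C12H26NO+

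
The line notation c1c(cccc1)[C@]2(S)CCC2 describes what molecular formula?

Heavy atoms from the SMILES: 10 C, 1 S.
Implicit hydrogens by atom environment:
  5 × C (aromatic): 1 H each → 5
  3 × C: 2 H each → 6
  1 × C: no H
  1 × C (aromatic): no H
  1 × S: 1 H
  Total hydrogens = 12.
Molecular formula: C10H12S

C10H12S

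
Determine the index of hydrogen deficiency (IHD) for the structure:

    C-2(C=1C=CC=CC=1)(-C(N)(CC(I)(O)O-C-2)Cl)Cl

5

Molecular formula from the SMILES: C11H12Cl2INO2.
DoU = (2C + 2 + N − H − X)/2 = (2·11 + 2 + 1 − 12 − 3)/2 = 10/2 = 5.
(Structurally: 2 ring(s) + 3 π bond(s) = 5.)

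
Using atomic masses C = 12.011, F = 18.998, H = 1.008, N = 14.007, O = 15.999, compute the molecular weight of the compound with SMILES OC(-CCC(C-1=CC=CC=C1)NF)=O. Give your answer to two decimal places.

197.21

Molecular formula: C10H12FNO2.
M = 10×12.011 + 1×18.998 + 12×1.008 + 1×14.007 + 2×15.999 = 197.21 g/mol.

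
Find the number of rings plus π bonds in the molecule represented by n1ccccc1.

Molecular formula from the SMILES: C5H5N.
DoU = (2C + 2 + N − H − X)/2 = (2·5 + 2 + 1 − 5 − 0)/2 = 8/2 = 4.
(Structurally: 1 ring(s) + 3 π bond(s) = 4.)

4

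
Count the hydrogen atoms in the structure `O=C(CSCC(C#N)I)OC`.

Hydrogens are implicit in SMILES; fill each atom to its normal valence:
  2 × C: 2 H each → 4
  2 × C: no H
  2 × O: no H
  1 × C: 3 H
  1 × C: 1 H
  1 × I: no H
  1 × N: no H
  1 × S: no H
  Total hydrogens = 8.

8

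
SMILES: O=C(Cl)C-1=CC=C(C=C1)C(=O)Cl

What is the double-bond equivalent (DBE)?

Molecular formula from the SMILES: C8H4Cl2O2.
DoU = (2C + 2 + N − H − X)/2 = (2·8 + 2 + 0 − 4 − 2)/2 = 12/2 = 6.
(Structurally: 1 ring(s) + 5 π bond(s) = 6.)

6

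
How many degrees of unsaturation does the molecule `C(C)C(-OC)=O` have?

Molecular formula from the SMILES: C4H8O2.
DoU = (2C + 2 + N − H − X)/2 = (2·4 + 2 + 0 − 8 − 0)/2 = 2/2 = 1.
(Structurally: 0 ring(s) + 1 π bond(s) = 1.)

1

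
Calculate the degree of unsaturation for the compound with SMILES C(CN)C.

Molecular formula from the SMILES: C3H9N.
DoU = (2C + 2 + N − H − X)/2 = (2·3 + 2 + 1 − 9 − 0)/2 = 0/2 = 0.
(Structurally: 0 ring(s) + 0 π bond(s) = 0.)

0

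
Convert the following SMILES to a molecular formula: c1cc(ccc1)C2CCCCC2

Heavy atoms from the SMILES: 12 C.
Implicit hydrogens by atom environment:
  5 × C: 2 H each → 10
  5 × C (aromatic): 1 H each → 5
  1 × C: 1 H
  1 × C (aromatic): no H
  Total hydrogens = 16.
Molecular formula: C12H16

C12H16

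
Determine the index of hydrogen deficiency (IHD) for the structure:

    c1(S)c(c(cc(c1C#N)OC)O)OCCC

Molecular formula from the SMILES: C11H13NO3S.
DoU = (2C + 2 + N − H − X)/2 = (2·11 + 2 + 1 − 13 − 0)/2 = 12/2 = 6.
(Structurally: 1 ring(s) + 5 π bond(s) = 6.)

6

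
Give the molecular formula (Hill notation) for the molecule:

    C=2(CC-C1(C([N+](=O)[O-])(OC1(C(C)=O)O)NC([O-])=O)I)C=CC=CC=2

Heavy atoms from the SMILES: 14 C, 1 I, 2 N, 7 O.
Implicit hydrogens by atom environment:
  5 × C (aromatic): 1 H each → 5
  5 × C: no H
  4 × O: no H
  2 × C: 2 H each → 4
  2 × O (charge -1): no H
  1 × C: 3 H
  1 × C (aromatic): no H
  1 × I: no H
  1 × N: 1 H
  1 × N (charge +1): no H
  1 × O: 1 H
  Total hydrogens = 14.
Net charge -1.
Molecular formula: C14H14IN2O7-

C14H14IN2O7-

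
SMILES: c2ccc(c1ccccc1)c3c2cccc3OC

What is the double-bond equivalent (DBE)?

11

Molecular formula from the SMILES: C17H14O.
DoU = (2C + 2 + N − H − X)/2 = (2·17 + 2 + 0 − 14 − 0)/2 = 22/2 = 11.
(Structurally: 3 ring(s) + 8 π bond(s) = 11.)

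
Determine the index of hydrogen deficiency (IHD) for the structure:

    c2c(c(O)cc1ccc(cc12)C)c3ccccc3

Molecular formula from the SMILES: C17H14O.
DoU = (2C + 2 + N − H − X)/2 = (2·17 + 2 + 0 − 14 − 0)/2 = 22/2 = 11.
(Structurally: 3 ring(s) + 8 π bond(s) = 11.)

11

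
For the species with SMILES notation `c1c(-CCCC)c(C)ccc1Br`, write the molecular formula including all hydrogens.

C11H15Br

Heavy atoms from the SMILES: 1 Br, 11 C.
Implicit hydrogens by atom environment:
  3 × C: 2 H each → 6
  3 × C (aromatic): 1 H each → 3
  3 × C (aromatic): no H
  2 × C: 3 H each → 6
  1 × Br: no H
  Total hydrogens = 15.
Molecular formula: C11H15Br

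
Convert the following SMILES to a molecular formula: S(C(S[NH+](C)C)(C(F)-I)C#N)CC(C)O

Heavy atoms from the SMILES: 8 C, 1 F, 1 I, 2 N, 1 O, 2 S.
Implicit hydrogens by atom environment:
  3 × C: 3 H each → 9
  2 × C: 1 H each → 2
  2 × C: no H
  2 × S: no H
  1 × C: 2 H
  1 × F: no H
  1 × I: no H
  1 × N (charge +1): 1 H
  1 × N: no H
  1 × O: 1 H
  Total hydrogens = 15.
Net charge +1.
Molecular formula: C8H15FIN2OS2+

C8H15FIN2OS2+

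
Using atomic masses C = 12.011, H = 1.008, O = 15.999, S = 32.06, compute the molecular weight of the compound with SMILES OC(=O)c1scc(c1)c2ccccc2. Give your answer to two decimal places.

204.24

Molecular formula: C11H8O2S.
M = 11×12.011 + 8×1.008 + 2×15.999 + 1×32.06 = 204.24 g/mol.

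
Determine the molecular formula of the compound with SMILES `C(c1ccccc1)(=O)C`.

C8H8O

Heavy atoms from the SMILES: 8 C, 1 O.
Implicit hydrogens by atom environment:
  5 × C (aromatic): 1 H each → 5
  1 × C: 3 H
  1 × C (aromatic): no H
  1 × C: no H
  1 × O: no H
  Total hydrogens = 8.
Molecular formula: C8H8O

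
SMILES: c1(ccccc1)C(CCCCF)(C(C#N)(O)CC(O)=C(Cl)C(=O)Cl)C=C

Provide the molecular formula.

C19H20Cl2FNO3

Heavy atoms from the SMILES: 19 C, 2 Cl, 1 F, 1 N, 3 O.
Implicit hydrogens by atom environment:
  6 × C: 2 H each → 12
  6 × C: no H
  5 × C (aromatic): 1 H each → 5
  2 × Cl: no H
  2 × O: 1 H each → 2
  1 × C: 1 H
  1 × C (aromatic): no H
  1 × F: no H
  1 × N: no H
  1 × O: no H
  Total hydrogens = 20.
Molecular formula: C19H20Cl2FNO3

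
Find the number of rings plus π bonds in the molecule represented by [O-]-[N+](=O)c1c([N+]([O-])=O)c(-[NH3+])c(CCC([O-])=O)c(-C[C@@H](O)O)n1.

Molecular formula from the SMILES: C10H12N4O8.
DoU = (2C + 2 + N − H − X)/2 = (2·10 + 2 + 4 − 12 − 0)/2 = 14/2 = 7.
(Structurally: 1 ring(s) + 6 π bond(s) = 7.)

7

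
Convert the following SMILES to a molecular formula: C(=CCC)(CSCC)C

C8H16S

Heavy atoms from the SMILES: 8 C, 1 S.
Implicit hydrogens by atom environment:
  3 × C: 3 H each → 9
  3 × C: 2 H each → 6
  1 × C: 1 H
  1 × C: no H
  1 × S: no H
  Total hydrogens = 16.
Molecular formula: C8H16S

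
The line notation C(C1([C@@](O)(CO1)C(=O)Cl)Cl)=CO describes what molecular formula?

Heavy atoms from the SMILES: 6 C, 2 Cl, 4 O.
Implicit hydrogens by atom environment:
  3 × C: no H
  2 × C: 1 H each → 2
  2 × Cl: no H
  2 × O: 1 H each → 2
  2 × O: no H
  1 × C: 2 H
  Total hydrogens = 6.
Molecular formula: C6H6Cl2O4

C6H6Cl2O4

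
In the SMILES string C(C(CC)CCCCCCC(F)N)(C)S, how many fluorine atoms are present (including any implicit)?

1

The symbol for fluorine appears 1 time in the SMILES.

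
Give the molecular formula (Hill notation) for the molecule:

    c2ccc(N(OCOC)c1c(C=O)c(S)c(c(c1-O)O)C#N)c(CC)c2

C18H18N2O5S

Heavy atoms from the SMILES: 18 C, 2 N, 5 O, 1 S.
Implicit hydrogens by atom environment:
  8 × C (aromatic): no H
  4 × C (aromatic): 1 H each → 4
  3 × O: no H
  2 × C: 3 H each → 6
  2 × C: 2 H each → 4
  2 × N: no H
  2 × O: 1 H each → 2
  1 × C: 1 H
  1 × C: no H
  1 × S: 1 H
  Total hydrogens = 18.
Molecular formula: C18H18N2O5S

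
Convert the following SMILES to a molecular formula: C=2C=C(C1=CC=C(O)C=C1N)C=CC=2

C12H11NO

Heavy atoms from the SMILES: 12 C, 1 N, 1 O.
Implicit hydrogens by atom environment:
  8 × C (aromatic): 1 H each → 8
  4 × C (aromatic): no H
  1 × N: 2 H
  1 × O: 1 H
  Total hydrogens = 11.
Molecular formula: C12H11NO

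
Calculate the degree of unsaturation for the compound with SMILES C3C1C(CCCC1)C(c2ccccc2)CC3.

6

Molecular formula from the SMILES: C16H22.
DoU = (2C + 2 + N − H − X)/2 = (2·16 + 2 + 0 − 22 − 0)/2 = 12/2 = 6.
(Structurally: 3 ring(s) + 3 π bond(s) = 6.)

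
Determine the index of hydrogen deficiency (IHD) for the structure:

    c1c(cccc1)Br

Molecular formula from the SMILES: C6H5Br.
DoU = (2C + 2 + N − H − X)/2 = (2·6 + 2 + 0 − 5 − 1)/2 = 8/2 = 4.
(Structurally: 1 ring(s) + 3 π bond(s) = 4.)

4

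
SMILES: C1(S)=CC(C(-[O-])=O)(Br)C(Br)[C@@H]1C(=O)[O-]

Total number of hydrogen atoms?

Hydrogens are implicit in SMILES; fill each atom to its normal valence:
  4 × C: no H
  3 × C: 1 H each → 3
  2 × Br: no H
  2 × O: no H
  2 × O (charge -1): no H
  1 × S: 1 H
  Total hydrogens = 4.

4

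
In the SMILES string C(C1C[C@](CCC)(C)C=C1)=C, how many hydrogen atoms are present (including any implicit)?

18

Hydrogens are implicit in SMILES; fill each atom to its normal valence:
  4 × C: 2 H each → 8
  4 × C: 1 H each → 4
  2 × C: 3 H each → 6
  1 × C: no H
  Total hydrogens = 18.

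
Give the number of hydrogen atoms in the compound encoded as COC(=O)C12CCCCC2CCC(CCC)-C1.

26

Hydrogens are implicit in SMILES; fill each atom to its normal valence:
  9 × C: 2 H each → 18
  2 × C: 3 H each → 6
  2 × C: 1 H each → 2
  2 × C: no H
  2 × O: no H
  Total hydrogens = 26.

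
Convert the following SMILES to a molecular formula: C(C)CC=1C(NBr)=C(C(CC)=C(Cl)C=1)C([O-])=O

Heavy atoms from the SMILES: 1 Br, 12 C, 1 Cl, 1 N, 2 O.
Implicit hydrogens by atom environment:
  5 × C (aromatic): no H
  3 × C: 2 H each → 6
  2 × C: 3 H each → 6
  1 × Br: no H
  1 × C (aromatic): 1 H
  1 × C: no H
  1 × Cl: no H
  1 × N: 1 H
  1 × O: no H
  1 × O (charge -1): no H
  Total hydrogens = 14.
Net charge -1.
Molecular formula: C12H14BrClNO2-

C12H14BrClNO2-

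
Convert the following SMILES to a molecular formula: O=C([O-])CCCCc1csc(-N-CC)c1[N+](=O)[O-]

Heavy atoms from the SMILES: 11 C, 2 N, 4 O, 1 S.
Implicit hydrogens by atom environment:
  5 × C: 2 H each → 10
  3 × C (aromatic): no H
  2 × O: no H
  2 × O (charge -1): no H
  1 × C: 3 H
  1 × C (aromatic): 1 H
  1 × C: no H
  1 × N: 1 H
  1 × N (charge +1): no H
  1 × S (aromatic): no H
  Total hydrogens = 15.
Net charge -1.
Molecular formula: C11H15N2O4S-

C11H15N2O4S-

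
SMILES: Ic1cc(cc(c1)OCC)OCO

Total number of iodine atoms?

The symbol for iodine appears 1 time in the SMILES.

1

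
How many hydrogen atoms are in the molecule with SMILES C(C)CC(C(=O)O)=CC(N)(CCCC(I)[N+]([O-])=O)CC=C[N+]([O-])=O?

22

Hydrogens are implicit in SMILES; fill each atom to its normal valence:
  6 × C: 2 H each → 12
  4 × C: 1 H each → 4
  3 × C: no H
  3 × O: no H
  2 × N (charge +1): no H
  2 × O (charge -1): no H
  1 × C: 3 H
  1 × I: no H
  1 × N: 2 H
  1 × O: 1 H
  Total hydrogens = 22.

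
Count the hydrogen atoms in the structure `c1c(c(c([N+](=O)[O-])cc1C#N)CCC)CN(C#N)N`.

13

Hydrogens are implicit in SMILES; fill each atom to its normal valence:
  4 × C (aromatic): no H
  3 × C: 2 H each → 6
  3 × N: no H
  2 × C (aromatic): 1 H each → 2
  2 × C: no H
  1 × C: 3 H
  1 × N: 2 H
  1 × N (charge +1): no H
  1 × O: no H
  1 × O (charge -1): no H
  Total hydrogens = 13.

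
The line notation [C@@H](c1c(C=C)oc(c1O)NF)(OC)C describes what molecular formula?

Heavy atoms from the SMILES: 9 C, 1 F, 1 N, 3 O.
Implicit hydrogens by atom environment:
  4 × C (aromatic): no H
  2 × C: 3 H each → 6
  2 × C: 1 H each → 2
  1 × C: 2 H
  1 × F: no H
  1 × N: 1 H
  1 × O: 1 H
  1 × O (aromatic): no H
  1 × O: no H
  Total hydrogens = 12.
Molecular formula: C9H12FNO3

C9H12FNO3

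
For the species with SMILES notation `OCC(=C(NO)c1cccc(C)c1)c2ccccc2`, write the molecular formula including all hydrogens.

Heavy atoms from the SMILES: 16 C, 1 N, 2 O.
Implicit hydrogens by atom environment:
  9 × C (aromatic): 1 H each → 9
  3 × C (aromatic): no H
  2 × C: no H
  2 × O: 1 H each → 2
  1 × C: 3 H
  1 × C: 2 H
  1 × N: 1 H
  Total hydrogens = 17.
Molecular formula: C16H17NO2

C16H17NO2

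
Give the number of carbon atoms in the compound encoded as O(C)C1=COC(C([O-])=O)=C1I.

The symbol for carbon appears 6 times in the SMILES.

6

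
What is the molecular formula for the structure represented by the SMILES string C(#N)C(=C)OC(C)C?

C6H9NO

Heavy atoms from the SMILES: 6 C, 1 N, 1 O.
Implicit hydrogens by atom environment:
  2 × C: 3 H each → 6
  2 × C: no H
  1 × C: 2 H
  1 × C: 1 H
  1 × N: no H
  1 × O: no H
  Total hydrogens = 9.
Molecular formula: C6H9NO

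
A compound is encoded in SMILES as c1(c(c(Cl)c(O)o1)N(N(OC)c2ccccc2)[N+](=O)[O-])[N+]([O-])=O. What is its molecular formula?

C11H9ClN4O7

Heavy atoms from the SMILES: 11 C, 1 Cl, 4 N, 7 O.
Implicit hydrogens by atom environment:
  5 × C (aromatic): 1 H each → 5
  5 × C (aromatic): no H
  3 × O: no H
  2 × N (charge +1): no H
  2 × N: no H
  2 × O (charge -1): no H
  1 × C: 3 H
  1 × Cl: no H
  1 × O: 1 H
  1 × O (aromatic): no H
  Total hydrogens = 9.
Molecular formula: C11H9ClN4O7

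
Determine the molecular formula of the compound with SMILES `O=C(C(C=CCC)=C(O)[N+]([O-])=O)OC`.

C8H11NO5

Heavy atoms from the SMILES: 8 C, 1 N, 5 O.
Implicit hydrogens by atom environment:
  3 × C: no H
  3 × O: no H
  2 × C: 3 H each → 6
  2 × C: 1 H each → 2
  1 × C: 2 H
  1 × N (charge +1): no H
  1 × O: 1 H
  1 × O (charge -1): no H
  Total hydrogens = 11.
Molecular formula: C8H11NO5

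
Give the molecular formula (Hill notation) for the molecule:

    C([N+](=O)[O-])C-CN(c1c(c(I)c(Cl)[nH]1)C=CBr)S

C9H10BrClIN3O2S

Heavy atoms from the SMILES: 1 Br, 9 C, 1 Cl, 1 I, 3 N, 2 O, 1 S.
Implicit hydrogens by atom environment:
  4 × C (aromatic): no H
  3 × C: 2 H each → 6
  2 × C: 1 H each → 2
  1 × Br: no H
  1 × Cl: no H
  1 × I: no H
  1 × N (aromatic): 1 H
  1 × N: no H
  1 × N (charge +1): no H
  1 × O: no H
  1 × O (charge -1): no H
  1 × S: 1 H
  Total hydrogens = 10.
Molecular formula: C9H10BrClIN3O2S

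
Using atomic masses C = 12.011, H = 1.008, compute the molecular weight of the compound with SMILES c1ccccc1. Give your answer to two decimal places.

78.11

Molecular formula: C6H6.
M = 6×12.011 + 6×1.008 = 78.11 g/mol.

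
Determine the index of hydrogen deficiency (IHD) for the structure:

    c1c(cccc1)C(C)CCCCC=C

5

Molecular formula from the SMILES: C14H20.
DoU = (2C + 2 + N − H − X)/2 = (2·14 + 2 + 0 − 20 − 0)/2 = 10/2 = 5.
(Structurally: 1 ring(s) + 4 π bond(s) = 5.)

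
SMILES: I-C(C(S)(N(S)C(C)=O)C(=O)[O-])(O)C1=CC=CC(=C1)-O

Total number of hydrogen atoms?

11

Hydrogens are implicit in SMILES; fill each atom to its normal valence:
  4 × C (aromatic): 1 H each → 4
  4 × C: no H
  2 × C (aromatic): no H
  2 × O: 1 H each → 2
  2 × O: no H
  2 × S: 1 H each → 2
  1 × C: 3 H
  1 × I: no H
  1 × N: no H
  1 × O (charge -1): no H
  Total hydrogens = 11.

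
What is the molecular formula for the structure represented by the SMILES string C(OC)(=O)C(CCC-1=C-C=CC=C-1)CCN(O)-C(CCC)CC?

C19H31NO3

Heavy atoms from the SMILES: 19 C, 1 N, 3 O.
Implicit hydrogens by atom environment:
  7 × C: 2 H each → 14
  5 × C (aromatic): 1 H each → 5
  3 × C: 3 H each → 9
  2 × C: 1 H each → 2
  2 × O: no H
  1 × C: no H
  1 × C (aromatic): no H
  1 × N: no H
  1 × O: 1 H
  Total hydrogens = 31.
Molecular formula: C19H31NO3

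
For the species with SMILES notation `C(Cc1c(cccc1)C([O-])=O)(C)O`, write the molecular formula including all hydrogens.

C10H11O3-

Heavy atoms from the SMILES: 10 C, 3 O.
Implicit hydrogens by atom environment:
  4 × C (aromatic): 1 H each → 4
  2 × C (aromatic): no H
  1 × C: 3 H
  1 × C: 2 H
  1 × C: 1 H
  1 × C: no H
  1 × O: 1 H
  1 × O: no H
  1 × O (charge -1): no H
  Total hydrogens = 11.
Net charge -1.
Molecular formula: C10H11O3-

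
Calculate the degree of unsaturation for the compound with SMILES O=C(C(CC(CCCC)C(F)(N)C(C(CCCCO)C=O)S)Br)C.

2

Molecular formula from the SMILES: C17H31BrFNO3S.
DoU = (2C + 2 + N − H − X)/2 = (2·17 + 2 + 1 − 31 − 2)/2 = 4/2 = 2.
(Structurally: 0 ring(s) + 2 π bond(s) = 2.)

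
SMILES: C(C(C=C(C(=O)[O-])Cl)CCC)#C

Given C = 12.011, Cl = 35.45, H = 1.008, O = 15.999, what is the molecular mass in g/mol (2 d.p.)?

185.63

Molecular formula: C9H10ClO2-.
M = 9×12.011 + 1×35.45 + 10×1.008 + 2×15.999 = 185.63 g/mol.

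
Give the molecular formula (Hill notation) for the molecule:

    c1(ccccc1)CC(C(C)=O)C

Heavy atoms from the SMILES: 11 C, 1 O.
Implicit hydrogens by atom environment:
  5 × C (aromatic): 1 H each → 5
  2 × C: 3 H each → 6
  1 × C: 2 H
  1 × C: 1 H
  1 × C (aromatic): no H
  1 × C: no H
  1 × O: no H
  Total hydrogens = 14.
Molecular formula: C11H14O

C11H14O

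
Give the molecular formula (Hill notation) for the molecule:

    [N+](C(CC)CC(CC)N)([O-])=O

C7H16N2O2

Heavy atoms from the SMILES: 7 C, 2 N, 2 O.
Implicit hydrogens by atom environment:
  3 × C: 2 H each → 6
  2 × C: 3 H each → 6
  2 × C: 1 H each → 2
  1 × N: 2 H
  1 × N (charge +1): no H
  1 × O: no H
  1 × O (charge -1): no H
  Total hydrogens = 16.
Molecular formula: C7H16N2O2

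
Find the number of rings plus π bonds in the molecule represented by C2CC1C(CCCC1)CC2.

Molecular formula from the SMILES: C10H18.
DoU = (2C + 2 + N − H − X)/2 = (2·10 + 2 + 0 − 18 − 0)/2 = 4/2 = 2.
(Structurally: 2 ring(s) + 0 π bond(s) = 2.)

2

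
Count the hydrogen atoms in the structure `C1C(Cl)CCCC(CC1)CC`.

19

Hydrogens are implicit in SMILES; fill each atom to its normal valence:
  7 × C: 2 H each → 14
  2 × C: 1 H each → 2
  1 × C: 3 H
  1 × Cl: no H
  Total hydrogens = 19.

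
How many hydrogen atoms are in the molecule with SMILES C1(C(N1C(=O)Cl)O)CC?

Hydrogens are implicit in SMILES; fill each atom to its normal valence:
  2 × C: 1 H each → 2
  1 × C: 3 H
  1 × C: 2 H
  1 × C: no H
  1 × Cl: no H
  1 × N: no H
  1 × O: 1 H
  1 × O: no H
  Total hydrogens = 8.

8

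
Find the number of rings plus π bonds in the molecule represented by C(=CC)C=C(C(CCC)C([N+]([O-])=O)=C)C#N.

6

Molecular formula from the SMILES: C12H16N2O2.
DoU = (2C + 2 + N − H − X)/2 = (2·12 + 2 + 2 − 16 − 0)/2 = 12/2 = 6.
(Structurally: 0 ring(s) + 6 π bond(s) = 6.)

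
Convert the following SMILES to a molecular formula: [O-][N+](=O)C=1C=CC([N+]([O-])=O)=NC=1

Heavy atoms from the SMILES: 5 C, 3 N, 4 O.
Implicit hydrogens by atom environment:
  3 × C (aromatic): 1 H each → 3
  2 × C (aromatic): no H
  2 × N (charge +1): no H
  2 × O: no H
  2 × O (charge -1): no H
  1 × N (aromatic): no H
  Total hydrogens = 3.
Molecular formula: C5H3N3O4

C5H3N3O4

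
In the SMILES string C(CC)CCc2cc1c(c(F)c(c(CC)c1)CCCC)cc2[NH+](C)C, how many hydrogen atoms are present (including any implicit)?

Hydrogens are implicit in SMILES; fill each atom to its normal valence:
  8 × C: 2 H each → 16
  7 × C (aromatic): no H
  5 × C: 3 H each → 15
  3 × C (aromatic): 1 H each → 3
  1 × F: no H
  1 × N (charge +1): 1 H
  Total hydrogens = 35.

35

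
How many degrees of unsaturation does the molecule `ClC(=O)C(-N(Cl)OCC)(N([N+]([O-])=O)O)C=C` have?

3

Molecular formula from the SMILES: C6H9Cl2N3O5.
DoU = (2C + 2 + N − H − X)/2 = (2·6 + 2 + 3 − 9 − 2)/2 = 6/2 = 3.
(Structurally: 0 ring(s) + 3 π bond(s) = 3.)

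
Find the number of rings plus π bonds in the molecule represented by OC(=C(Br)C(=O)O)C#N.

4

Molecular formula from the SMILES: C4H2BrNO3.
DoU = (2C + 2 + N − H − X)/2 = (2·4 + 2 + 1 − 2 − 1)/2 = 8/2 = 4.
(Structurally: 0 ring(s) + 4 π bond(s) = 4.)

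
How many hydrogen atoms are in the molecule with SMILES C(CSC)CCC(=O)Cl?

11

Hydrogens are implicit in SMILES; fill each atom to its normal valence:
  4 × C: 2 H each → 8
  1 × C: 3 H
  1 × C: no H
  1 × Cl: no H
  1 × O: no H
  1 × S: no H
  Total hydrogens = 11.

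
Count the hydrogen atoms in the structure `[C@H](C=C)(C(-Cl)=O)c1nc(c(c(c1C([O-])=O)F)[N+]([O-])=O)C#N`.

4

Hydrogens are implicit in SMILES; fill each atom to its normal valence:
  5 × C (aromatic): no H
  3 × C: no H
  3 × O: no H
  2 × C: 1 H each → 2
  2 × O (charge -1): no H
  1 × C: 2 H
  1 × Cl: no H
  1 × F: no H
  1 × N (aromatic): no H
  1 × N (charge +1): no H
  1 × N: no H
  Total hydrogens = 4.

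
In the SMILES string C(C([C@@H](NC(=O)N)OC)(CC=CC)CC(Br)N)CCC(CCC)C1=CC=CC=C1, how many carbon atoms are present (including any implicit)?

23

The symbol for carbon appears 23 times in the SMILES.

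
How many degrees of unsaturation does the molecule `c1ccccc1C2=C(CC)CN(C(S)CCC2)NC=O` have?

7

Molecular formula from the SMILES: C16H22N2OS.
DoU = (2C + 2 + N − H − X)/2 = (2·16 + 2 + 2 − 22 − 0)/2 = 14/2 = 7.
(Structurally: 2 ring(s) + 5 π bond(s) = 7.)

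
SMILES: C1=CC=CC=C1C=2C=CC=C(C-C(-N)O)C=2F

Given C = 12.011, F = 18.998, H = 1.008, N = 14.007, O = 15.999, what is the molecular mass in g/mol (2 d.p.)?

Molecular formula: C14H14FNO.
M = 14×12.011 + 1×18.998 + 14×1.008 + 1×14.007 + 1×15.999 = 231.27 g/mol.

231.27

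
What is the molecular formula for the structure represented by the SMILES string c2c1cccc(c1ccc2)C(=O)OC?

C12H10O2

Heavy atoms from the SMILES: 12 C, 2 O.
Implicit hydrogens by atom environment:
  7 × C (aromatic): 1 H each → 7
  3 × C (aromatic): no H
  2 × O: no H
  1 × C: 3 H
  1 × C: no H
  Total hydrogens = 10.
Molecular formula: C12H10O2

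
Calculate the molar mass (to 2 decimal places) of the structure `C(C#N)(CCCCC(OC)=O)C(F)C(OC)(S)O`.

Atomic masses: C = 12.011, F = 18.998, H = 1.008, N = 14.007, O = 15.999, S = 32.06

Molecular formula: C11H18FNO4S.
M = 11×12.011 + 1×18.998 + 18×1.008 + 1×14.007 + 4×15.999 + 1×32.06 = 279.33 g/mol.

279.33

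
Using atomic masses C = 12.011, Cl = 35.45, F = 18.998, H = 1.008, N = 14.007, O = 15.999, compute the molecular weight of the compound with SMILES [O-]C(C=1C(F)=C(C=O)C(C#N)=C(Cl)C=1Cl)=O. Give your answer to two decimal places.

261.01

Molecular formula: C9HCl2FNO3-.
M = 9×12.011 + 2×35.45 + 1×18.998 + 1×1.008 + 1×14.007 + 3×15.999 = 261.01 g/mol.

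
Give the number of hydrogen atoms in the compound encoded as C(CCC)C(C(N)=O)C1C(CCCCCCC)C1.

Hydrogens are implicit in SMILES; fill each atom to its normal valence:
  10 × C: 2 H each → 20
  3 × C: 1 H each → 3
  2 × C: 3 H each → 6
  1 × C: no H
  1 × N: 2 H
  1 × O: no H
  Total hydrogens = 31.

31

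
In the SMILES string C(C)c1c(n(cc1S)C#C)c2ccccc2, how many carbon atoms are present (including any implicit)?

14

The symbol for carbon appears 14 times in the SMILES. Lowercase c denotes aromatic carbon and counts toward C.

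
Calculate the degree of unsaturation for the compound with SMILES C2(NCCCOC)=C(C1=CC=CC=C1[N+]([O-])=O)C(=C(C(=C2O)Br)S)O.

Molecular formula from the SMILES: C16H17BrN2O5S.
DoU = (2C + 2 + N − H − X)/2 = (2·16 + 2 + 2 − 17 − 1)/2 = 18/2 = 9.
(Structurally: 2 ring(s) + 7 π bond(s) = 9.)

9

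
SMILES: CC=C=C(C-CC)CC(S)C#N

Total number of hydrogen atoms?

15

Hydrogens are implicit in SMILES; fill each atom to its normal valence:
  3 × C: 2 H each → 6
  3 × C: no H
  2 × C: 3 H each → 6
  2 × C: 1 H each → 2
  1 × N: no H
  1 × S: 1 H
  Total hydrogens = 15.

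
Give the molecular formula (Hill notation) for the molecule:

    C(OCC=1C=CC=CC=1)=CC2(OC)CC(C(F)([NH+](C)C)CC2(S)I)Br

Heavy atoms from the SMILES: 1 Br, 18 C, 1 F, 1 I, 1 N, 2 O, 1 S.
Implicit hydrogens by atom environment:
  5 × C (aromatic): 1 H each → 5
  3 × C: 3 H each → 9
  3 × C: 2 H each → 6
  3 × C: 1 H each → 3
  3 × C: no H
  2 × O: no H
  1 × Br: no H
  1 × C (aromatic): no H
  1 × F: no H
  1 × I: no H
  1 × N (charge +1): 1 H
  1 × S: 1 H
  Total hydrogens = 25.
Net charge +1.
Molecular formula: C18H25BrFINO2S+

C18H25BrFINO2S+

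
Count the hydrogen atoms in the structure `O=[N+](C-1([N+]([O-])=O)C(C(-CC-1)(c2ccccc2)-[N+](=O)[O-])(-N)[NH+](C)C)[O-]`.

Hydrogens are implicit in SMILES; fill each atom to its normal valence:
  5 × C (aromatic): 1 H each → 5
  3 × C: no H
  3 × N (charge +1): no H
  3 × O: no H
  3 × O (charge -1): no H
  2 × C: 3 H each → 6
  2 × C: 2 H each → 4
  1 × C (aromatic): no H
  1 × N: 2 H
  1 × N (charge +1): 1 H
  Total hydrogens = 18.

18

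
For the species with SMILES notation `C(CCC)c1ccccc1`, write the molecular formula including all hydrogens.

Heavy atoms from the SMILES: 10 C.
Implicit hydrogens by atom environment:
  5 × C (aromatic): 1 H each → 5
  3 × C: 2 H each → 6
  1 × C: 3 H
  1 × C (aromatic): no H
  Total hydrogens = 14.
Molecular formula: C10H14

C10H14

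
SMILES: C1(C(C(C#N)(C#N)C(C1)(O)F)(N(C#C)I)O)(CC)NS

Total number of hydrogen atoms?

Hydrogens are implicit in SMILES; fill each atom to its normal valence:
  7 × C: no H
  3 × N: no H
  2 × C: 2 H each → 4
  2 × O: 1 H each → 2
  1 × C: 3 H
  1 × C: 1 H
  1 × F: no H
  1 × I: no H
  1 × N: 1 H
  1 × S: 1 H
  Total hydrogens = 12.

12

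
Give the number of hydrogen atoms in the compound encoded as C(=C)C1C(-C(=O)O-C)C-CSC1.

Hydrogens are implicit in SMILES; fill each atom to its normal valence:
  4 × C: 2 H each → 8
  3 × C: 1 H each → 3
  2 × O: no H
  1 × C: 3 H
  1 × C: no H
  1 × S: no H
  Total hydrogens = 14.

14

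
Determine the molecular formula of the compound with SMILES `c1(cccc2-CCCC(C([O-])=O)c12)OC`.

Heavy atoms from the SMILES: 12 C, 3 O.
Implicit hydrogens by atom environment:
  3 × C: 2 H each → 6
  3 × C (aromatic): 1 H each → 3
  3 × C (aromatic): no H
  2 × O: no H
  1 × C: 3 H
  1 × C: 1 H
  1 × C: no H
  1 × O (charge -1): no H
  Total hydrogens = 13.
Net charge -1.
Molecular formula: C12H13O3-

C12H13O3-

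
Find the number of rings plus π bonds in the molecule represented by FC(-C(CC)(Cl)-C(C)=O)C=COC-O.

2

Molecular formula from the SMILES: C9H14ClFO3.
DoU = (2C + 2 + N − H − X)/2 = (2·9 + 2 + 0 − 14 − 2)/2 = 4/2 = 2.
(Structurally: 0 ring(s) + 2 π bond(s) = 2.)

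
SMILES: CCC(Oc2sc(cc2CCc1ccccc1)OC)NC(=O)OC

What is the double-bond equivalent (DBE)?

Molecular formula from the SMILES: C18H23NO4S.
DoU = (2C + 2 + N − H − X)/2 = (2·18 + 2 + 1 − 23 − 0)/2 = 16/2 = 8.
(Structurally: 2 ring(s) + 6 π bond(s) = 8.)

8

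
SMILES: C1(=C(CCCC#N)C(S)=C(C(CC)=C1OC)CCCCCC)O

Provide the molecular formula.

Heavy atoms from the SMILES: 19 C, 1 N, 2 O, 1 S.
Implicit hydrogens by atom environment:
  9 × C: 2 H each → 18
  6 × C (aromatic): no H
  3 × C: 3 H each → 9
  1 × C: no H
  1 × N: no H
  1 × O: 1 H
  1 × O: no H
  1 × S: 1 H
  Total hydrogens = 29.
Molecular formula: C19H29NO2S

C19H29NO2S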